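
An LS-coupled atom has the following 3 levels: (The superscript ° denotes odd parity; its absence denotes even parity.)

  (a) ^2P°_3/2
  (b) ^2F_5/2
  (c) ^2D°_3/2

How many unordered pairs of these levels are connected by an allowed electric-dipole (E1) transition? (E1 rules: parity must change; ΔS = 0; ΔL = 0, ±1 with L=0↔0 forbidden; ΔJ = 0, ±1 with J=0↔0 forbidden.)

(a)–(b): forbidden (ΔL).
(a)–(c): forbidden (parity).
(b)–(c): allowed.
Allowed pairs: 1 of 3.

1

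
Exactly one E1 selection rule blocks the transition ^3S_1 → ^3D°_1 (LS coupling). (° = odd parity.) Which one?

Reading off the term symbols: S 1→1, L 0→2, J 1→1, parity even→odd.
Parity must change: even → odd — ✓.
ΔS = 0: S: 1 → 1 — ✓.
ΔL = 0, ±1 (not L=0↔0): L: 0 → 2, ΔL = +2 — ✗.
ΔJ = 0, ±1 (not J=0↔0): J: 1 → 1, ΔJ = +0 — ✓.

the ΔL = 0, ±1 rule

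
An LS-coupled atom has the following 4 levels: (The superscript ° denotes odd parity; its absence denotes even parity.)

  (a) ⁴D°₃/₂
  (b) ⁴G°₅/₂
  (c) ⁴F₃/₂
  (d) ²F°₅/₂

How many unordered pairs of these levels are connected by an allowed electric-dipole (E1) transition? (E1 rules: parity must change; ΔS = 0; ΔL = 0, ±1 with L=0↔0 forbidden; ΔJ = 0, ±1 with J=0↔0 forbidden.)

(a)–(b): forbidden (parity, ΔL).
(a)–(c): allowed.
(a)–(d): forbidden (parity, ΔS).
(b)–(c): allowed.
(b)–(d): forbidden (parity, ΔS).
(c)–(d): forbidden (ΔS).
Allowed pairs: 2 of 6.

2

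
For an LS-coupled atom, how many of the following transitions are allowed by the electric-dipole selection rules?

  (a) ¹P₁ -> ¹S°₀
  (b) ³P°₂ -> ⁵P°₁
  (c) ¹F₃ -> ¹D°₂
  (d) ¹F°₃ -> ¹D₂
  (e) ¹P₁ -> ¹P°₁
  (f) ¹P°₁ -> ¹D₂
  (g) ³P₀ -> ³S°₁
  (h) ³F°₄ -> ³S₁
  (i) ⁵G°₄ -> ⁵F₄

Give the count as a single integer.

(a) allowed
(b) forbidden (parity, ΔS fail)
(c) allowed
(d) allowed
(e) allowed
(f) allowed
(g) allowed
(h) forbidden (ΔL, ΔJ fail)
(i) allowed
Total allowed: 7 of 9.

7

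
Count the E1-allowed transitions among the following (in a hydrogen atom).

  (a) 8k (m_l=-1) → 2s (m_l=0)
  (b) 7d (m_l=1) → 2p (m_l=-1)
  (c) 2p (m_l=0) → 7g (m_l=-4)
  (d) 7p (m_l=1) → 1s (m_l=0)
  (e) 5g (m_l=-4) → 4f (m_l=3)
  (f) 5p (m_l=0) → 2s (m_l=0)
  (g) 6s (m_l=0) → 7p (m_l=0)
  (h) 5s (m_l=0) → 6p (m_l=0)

(a) forbidden — Δl = -7 (E1 requires Δl = ±1)
(b) forbidden — Δm_l = -2 (E1 requires Δm_l = 0, ±1)
(c) forbidden — Δl = +3 (E1 requires Δl = ±1); Δm_l = -4 (E1 requires Δm_l = 0, ±1)
(d) allowed
(e) forbidden — Δm_l = +7 (E1 requires Δm_l = 0, ±1)
(f) allowed
(g) allowed
(h) allowed
Total allowed: 4 of 8.

4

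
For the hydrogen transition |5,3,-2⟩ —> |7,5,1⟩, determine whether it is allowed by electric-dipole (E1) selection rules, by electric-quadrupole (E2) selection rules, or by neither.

neither

Δl = 5 − 3 = +2; l_i + l_f = 8.
Δm_l = +3.
E1 (Δl = ±1, |Δm_l| ≤ 1): not satisfied.
E2 (Δl = 0,±2, l_i+l_f ≥ 2, |Δm_l| ≤ 2): not satisfied.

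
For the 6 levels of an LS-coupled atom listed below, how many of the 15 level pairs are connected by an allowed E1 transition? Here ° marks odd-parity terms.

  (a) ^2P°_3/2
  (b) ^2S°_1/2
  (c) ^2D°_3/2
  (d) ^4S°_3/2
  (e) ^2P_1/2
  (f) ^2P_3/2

(a)–(b): forbidden (parity).
(a)–(c): forbidden (parity).
(a)–(d): forbidden (parity, ΔS).
(a)–(e): allowed.
(a)–(f): allowed.
(b)–(c): forbidden (parity, ΔL).
(b)–(d): forbidden (parity, ΔS, ΔL).
(b)–(e): allowed.
(b)–(f): allowed.
(c)–(d): forbidden (parity, ΔS, ΔL).
(c)–(e): allowed.
(c)–(f): allowed.
(d)–(e): forbidden (ΔS).
(d)–(f): forbidden (ΔS).
(e)–(f): forbidden (parity).
Allowed pairs: 6 of 15.

6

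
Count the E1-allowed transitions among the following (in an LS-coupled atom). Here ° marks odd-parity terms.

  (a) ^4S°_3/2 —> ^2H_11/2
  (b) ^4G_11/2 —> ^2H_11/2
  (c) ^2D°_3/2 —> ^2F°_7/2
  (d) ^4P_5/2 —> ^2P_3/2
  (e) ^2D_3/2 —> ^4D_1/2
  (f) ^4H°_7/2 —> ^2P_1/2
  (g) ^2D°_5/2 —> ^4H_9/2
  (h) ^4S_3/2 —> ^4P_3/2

(a) forbidden (ΔS, ΔL, ΔJ fail)
(b) forbidden (parity, ΔS fail)
(c) forbidden (parity, ΔJ fail)
(d) forbidden (parity, ΔS fail)
(e) forbidden (parity, ΔS fail)
(f) forbidden (ΔS, ΔL, ΔJ fail)
(g) forbidden (ΔS, ΔL, ΔJ fail)
(h) forbidden (parity fails)
Total allowed: 0 of 8.

0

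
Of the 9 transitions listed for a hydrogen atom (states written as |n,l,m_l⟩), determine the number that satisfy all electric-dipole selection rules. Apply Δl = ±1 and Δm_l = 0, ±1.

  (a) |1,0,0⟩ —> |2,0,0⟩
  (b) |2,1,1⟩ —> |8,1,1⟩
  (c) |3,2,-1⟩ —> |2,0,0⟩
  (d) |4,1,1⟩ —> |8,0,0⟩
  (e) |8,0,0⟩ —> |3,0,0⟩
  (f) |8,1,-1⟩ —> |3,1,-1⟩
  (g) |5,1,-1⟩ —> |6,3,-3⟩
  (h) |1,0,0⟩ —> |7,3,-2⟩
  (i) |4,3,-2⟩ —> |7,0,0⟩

(a) forbidden — Δl = +0 (E1 requires Δl = ±1)
(b) forbidden — Δl = +0 (E1 requires Δl = ±1)
(c) forbidden — Δl = -2 (E1 requires Δl = ±1)
(d) allowed
(e) forbidden — Δl = +0 (E1 requires Δl = ±1)
(f) forbidden — Δl = +0 (E1 requires Δl = ±1)
(g) forbidden — Δl = +2 (E1 requires Δl = ±1); Δm_l = -2 (E1 requires Δm_l = 0, ±1)
(h) forbidden — Δl = +3 (E1 requires Δl = ±1); Δm_l = -2 (E1 requires Δm_l = 0, ±1)
(i) forbidden — Δl = -3 (E1 requires Δl = ±1); Δm_l = +2 (E1 requires Δm_l = 0, ±1)
Total allowed: 1 of 9.

1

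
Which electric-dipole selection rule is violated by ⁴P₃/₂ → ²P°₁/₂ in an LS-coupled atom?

Reading off the term symbols: S 3/2→1/2, L 1→1, J 3/2→1/2, parity even→odd.
Parity must change: even → odd — ok.
ΔS = 0: S: 3/2 → 1/2 — fails.
ΔL = 0, ±1 (not L=0↔0): L: 1 → 1, ΔL = +0 — ok.
ΔJ = 0, ±1 (not J=0↔0): J: 3/2 → 1/2, ΔJ = -1 — ok.

the ΔS = 0 rule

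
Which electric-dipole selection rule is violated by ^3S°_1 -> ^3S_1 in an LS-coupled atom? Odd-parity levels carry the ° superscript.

the L=0 ↔ L=0 exclusion

Parity must change: odd → even — satisfied.
ΔS = 0: S: 1 → 1 — satisfied.
ΔL = 0, ±1 (not L=0↔0): L: 0 → 0, ΔL = +0 — violated.
ΔJ = 0, ±1 (not J=0↔0): J: 1 → 1, ΔJ = +0 — satisfied.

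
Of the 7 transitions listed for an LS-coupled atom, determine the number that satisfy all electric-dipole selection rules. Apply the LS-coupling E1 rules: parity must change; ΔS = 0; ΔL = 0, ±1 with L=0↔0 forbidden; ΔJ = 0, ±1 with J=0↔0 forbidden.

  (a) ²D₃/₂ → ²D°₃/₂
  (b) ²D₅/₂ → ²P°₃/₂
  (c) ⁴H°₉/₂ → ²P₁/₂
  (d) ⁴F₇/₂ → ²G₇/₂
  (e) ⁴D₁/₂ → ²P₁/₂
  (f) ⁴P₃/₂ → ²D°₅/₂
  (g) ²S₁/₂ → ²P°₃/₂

3

(a) allowed
(b) allowed
(c) forbidden (ΔS, ΔL, ΔJ fail)
(d) forbidden (parity, ΔS fail)
(e) forbidden (parity, ΔS fail)
(f) forbidden (ΔS fails)
(g) allowed
Total allowed: 3 of 7.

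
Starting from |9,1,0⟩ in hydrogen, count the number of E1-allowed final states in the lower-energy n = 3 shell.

4

E1 requires Δl = ±1, so l_f ∈ {0, 2}; with 0 ≤ l_f ≤ n_f−1 = 2, the allowed l_f values are {0, 2}.
For l_f = 0: m_f ∈ {m_i−1, m_i, m_i+1} ∩ [−0, 0] = {0} → 1 state.
For l_f = 2: m_f ∈ {m_i−1, m_i, m_i+1} ∩ [−2, 2] = {-1, 0, 1} → 3 states.
Total: 4.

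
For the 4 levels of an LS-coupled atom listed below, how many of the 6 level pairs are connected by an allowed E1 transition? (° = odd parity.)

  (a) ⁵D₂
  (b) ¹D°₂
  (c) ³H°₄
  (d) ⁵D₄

(a)–(b): forbidden (ΔS).
(a)–(c): forbidden (ΔS, ΔL, ΔJ).
(a)–(d): forbidden (parity, ΔJ).
(b)–(c): forbidden (parity, ΔS, ΔL, ΔJ).
(b)–(d): forbidden (ΔS, ΔJ).
(c)–(d): forbidden (ΔS, ΔL).
Allowed pairs: 0 of 6.

0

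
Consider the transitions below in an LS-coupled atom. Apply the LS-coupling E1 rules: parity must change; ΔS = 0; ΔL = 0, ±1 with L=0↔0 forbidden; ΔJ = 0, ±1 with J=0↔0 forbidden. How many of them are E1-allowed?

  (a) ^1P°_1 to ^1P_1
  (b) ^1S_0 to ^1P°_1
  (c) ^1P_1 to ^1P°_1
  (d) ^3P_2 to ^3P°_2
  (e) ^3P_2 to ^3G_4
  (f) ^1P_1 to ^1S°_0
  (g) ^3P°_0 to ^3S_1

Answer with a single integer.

(a) allowed
(b) allowed
(c) allowed
(d) allowed
(e) forbidden (parity, ΔL, ΔJ fail)
(f) allowed
(g) allowed
Total allowed: 6 of 7.

6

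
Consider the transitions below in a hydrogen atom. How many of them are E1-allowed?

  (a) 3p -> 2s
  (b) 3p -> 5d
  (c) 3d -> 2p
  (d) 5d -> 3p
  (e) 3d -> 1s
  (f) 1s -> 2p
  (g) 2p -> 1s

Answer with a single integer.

6

(a) allowed
(b) allowed
(c) allowed
(d) allowed
(e) forbidden — Δl = -2 (E1 requires Δl = ±1)
(f) allowed
(g) allowed
Total allowed: 6 of 7.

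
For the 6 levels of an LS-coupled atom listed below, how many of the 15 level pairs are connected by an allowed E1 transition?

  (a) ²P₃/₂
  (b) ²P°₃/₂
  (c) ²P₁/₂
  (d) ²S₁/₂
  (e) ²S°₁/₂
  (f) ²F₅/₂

(a)–(b): allowed.
(a)–(c): forbidden (parity).
(a)–(d): forbidden (parity).
(a)–(e): allowed.
(a)–(f): forbidden (parity, ΔL).
(b)–(c): allowed.
(b)–(d): allowed.
(b)–(e): forbidden (parity).
(b)–(f): forbidden (ΔL).
(c)–(d): forbidden (parity).
(c)–(e): allowed.
(c)–(f): forbidden (parity, ΔL, ΔJ).
(d)–(e): forbidden (ΔL).
(d)–(f): forbidden (parity, ΔL, ΔJ).
(e)–(f): forbidden (ΔL, ΔJ).
Allowed pairs: 5 of 15.

5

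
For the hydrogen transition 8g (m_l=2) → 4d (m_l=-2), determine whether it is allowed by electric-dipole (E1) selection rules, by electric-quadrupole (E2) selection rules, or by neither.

neither

Δl = 2 − 4 = -2; l_i + l_f = 6.
Δm_l = -4.
E1 (Δl = ±1, |Δm_l| ≤ 1): not satisfied.
E2 (Δl = 0,±2, l_i+l_f ≥ 2, |Δm_l| ≤ 2): not satisfied.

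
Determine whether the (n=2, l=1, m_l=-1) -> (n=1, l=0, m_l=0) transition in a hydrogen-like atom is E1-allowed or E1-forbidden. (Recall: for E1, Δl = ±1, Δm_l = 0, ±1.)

allowed

Δl = 0 − 1 = -1; the E1 rule Δl = ±1 is passes.
m_l: -1 → 0 (Δm_l = +1). |Δm_l| ≤ 1 passes.
All E1 selection rules are satisfied.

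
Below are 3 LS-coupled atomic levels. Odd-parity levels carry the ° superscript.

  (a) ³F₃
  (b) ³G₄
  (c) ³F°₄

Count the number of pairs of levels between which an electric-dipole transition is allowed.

2

(a)–(b): forbidden (parity).
(a)–(c): allowed.
(b)–(c): allowed.
Allowed pairs: 2 of 3.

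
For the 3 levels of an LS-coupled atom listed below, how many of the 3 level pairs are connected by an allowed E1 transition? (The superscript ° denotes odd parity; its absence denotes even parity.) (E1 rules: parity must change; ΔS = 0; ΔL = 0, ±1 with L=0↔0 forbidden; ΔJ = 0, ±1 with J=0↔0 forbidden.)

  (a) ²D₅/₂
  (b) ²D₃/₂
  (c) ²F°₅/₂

(a)–(b): forbidden (parity).
(a)–(c): allowed.
(b)–(c): allowed.
Allowed pairs: 2 of 3.

2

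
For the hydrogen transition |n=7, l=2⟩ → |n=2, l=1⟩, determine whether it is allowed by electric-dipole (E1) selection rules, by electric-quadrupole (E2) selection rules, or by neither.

Δl = 1 − 2 = -1; l_i + l_f = 3.
E1 (Δl = ±1): satisfied.
E2 (Δl = 0,±2, l_i+l_f ≥ 2): not satisfied.

E1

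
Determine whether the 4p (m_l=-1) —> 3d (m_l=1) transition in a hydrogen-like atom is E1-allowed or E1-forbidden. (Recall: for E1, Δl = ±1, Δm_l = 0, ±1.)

forbidden

Initial l = 1, final l = 2, so Δl = +1. E1 requires Δl = ±1: passes.
m_l: -1 → 1 (Δm_l = +2). |Δm_l| ≤ 1 fails.
The transition is electric-dipole forbidden.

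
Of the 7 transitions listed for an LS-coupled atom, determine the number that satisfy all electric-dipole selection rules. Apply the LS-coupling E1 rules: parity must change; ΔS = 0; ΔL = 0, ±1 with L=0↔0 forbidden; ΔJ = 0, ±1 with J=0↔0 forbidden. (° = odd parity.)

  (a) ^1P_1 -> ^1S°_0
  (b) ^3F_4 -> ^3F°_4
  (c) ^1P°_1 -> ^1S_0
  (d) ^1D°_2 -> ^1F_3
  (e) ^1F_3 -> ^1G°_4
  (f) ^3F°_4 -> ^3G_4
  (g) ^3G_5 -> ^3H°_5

(a) allowed
(b) allowed
(c) allowed
(d) allowed
(e) allowed
(f) allowed
(g) allowed
Total allowed: 7 of 7.

7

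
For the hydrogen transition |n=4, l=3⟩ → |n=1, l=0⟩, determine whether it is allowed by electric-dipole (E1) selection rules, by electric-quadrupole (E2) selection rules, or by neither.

Δl = 0 − 3 = -3; l_i + l_f = 3.
E1 (Δl = ±1): not satisfied.
E2 (Δl = 0,±2, l_i+l_f ≥ 2): not satisfied.

neither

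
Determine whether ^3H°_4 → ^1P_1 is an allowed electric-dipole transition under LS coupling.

ΔS = 0: S: 1 → 0 — ✗.
ΔL = 0, ±1 (not L=0↔0): L: 5 → 1, ΔL = -4 — ✗.
ΔJ = 0, ±1 (not J=0↔0): J: 4 → 1, ΔJ = -3 — ✗.
Parity must change: odd → even — ✓.
Rule(s) violated: ΔS, ΔL, ΔJ.

forbidden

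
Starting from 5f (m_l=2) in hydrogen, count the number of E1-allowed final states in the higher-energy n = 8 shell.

5

E1 requires Δl = ±1, so l_f ∈ {2, 4}; with 0 ≤ l_f ≤ n_f−1 = 7, the allowed l_f values are {2, 4}.
For l_f = 2: m_f ∈ {m_i−1, m_i, m_i+1} ∩ [−2, 2] = {1, 2} → 2 states.
For l_f = 4: m_f ∈ {m_i−1, m_i, m_i+1} ∩ [−4, 4] = {1, 2, 3} → 3 states.
Total: 5.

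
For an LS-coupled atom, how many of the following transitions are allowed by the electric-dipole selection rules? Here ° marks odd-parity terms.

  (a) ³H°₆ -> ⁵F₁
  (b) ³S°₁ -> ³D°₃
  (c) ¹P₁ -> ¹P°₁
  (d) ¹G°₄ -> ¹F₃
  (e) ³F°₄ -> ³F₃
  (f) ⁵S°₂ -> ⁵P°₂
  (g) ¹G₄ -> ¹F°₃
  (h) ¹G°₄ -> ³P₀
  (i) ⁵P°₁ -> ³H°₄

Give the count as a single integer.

4

(a) forbidden (ΔS, ΔL, ΔJ fail)
(b) forbidden (parity, ΔL, ΔJ fail)
(c) allowed
(d) allowed
(e) allowed
(f) forbidden (parity fails)
(g) allowed
(h) forbidden (ΔS, ΔL, ΔJ fail)
(i) forbidden (parity, ΔS, ΔL, ΔJ fail)
Total allowed: 4 of 9.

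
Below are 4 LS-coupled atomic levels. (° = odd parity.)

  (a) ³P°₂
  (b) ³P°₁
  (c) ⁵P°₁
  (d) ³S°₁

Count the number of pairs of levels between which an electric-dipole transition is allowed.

0

(a)–(b): forbidden (parity).
(a)–(c): forbidden (parity, ΔS).
(a)–(d): forbidden (parity).
(b)–(c): forbidden (parity, ΔS).
(b)–(d): forbidden (parity).
(c)–(d): forbidden (parity, ΔS).
Allowed pairs: 0 of 6.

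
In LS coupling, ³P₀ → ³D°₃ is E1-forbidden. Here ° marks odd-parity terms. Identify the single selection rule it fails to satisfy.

the ΔJ = 0, ±1 rule

ΔL = 0, ±1 (not L=0↔0): L: 1 → 2, ΔL = +1 — ok.
Parity must change: even → odd — ok.
ΔS = 0: S: 1 → 1 — ok.
ΔJ = 0, ±1 (not J=0↔0): J: 0 → 3, ΔJ = +3 — fails.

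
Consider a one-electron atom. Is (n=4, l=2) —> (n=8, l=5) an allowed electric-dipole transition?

Initial l = 2, final l = 5, so Δl = +3. E1 requires Δl = ±1: ✗.
The transition is electric-dipole forbidden.

forbidden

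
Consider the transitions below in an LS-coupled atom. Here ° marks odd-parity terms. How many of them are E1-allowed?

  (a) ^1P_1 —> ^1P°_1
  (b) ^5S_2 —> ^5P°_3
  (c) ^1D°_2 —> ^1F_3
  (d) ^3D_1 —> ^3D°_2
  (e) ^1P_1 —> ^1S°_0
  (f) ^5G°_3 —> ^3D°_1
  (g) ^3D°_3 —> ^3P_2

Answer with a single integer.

(a) allowed
(b) allowed
(c) allowed
(d) allowed
(e) allowed
(f) forbidden (parity, ΔS, ΔL, ΔJ fail)
(g) allowed
Total allowed: 6 of 7.

6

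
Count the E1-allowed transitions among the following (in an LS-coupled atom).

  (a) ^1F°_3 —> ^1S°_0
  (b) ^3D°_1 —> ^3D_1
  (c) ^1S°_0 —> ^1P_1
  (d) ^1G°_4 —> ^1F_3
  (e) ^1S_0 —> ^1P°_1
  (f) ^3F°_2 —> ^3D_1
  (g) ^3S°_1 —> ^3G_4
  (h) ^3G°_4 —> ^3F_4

6

(a) forbidden (parity, ΔL, ΔJ fail)
(b) allowed
(c) allowed
(d) allowed
(e) allowed
(f) allowed
(g) forbidden (ΔL, ΔJ fail)
(h) allowed
Total allowed: 6 of 8.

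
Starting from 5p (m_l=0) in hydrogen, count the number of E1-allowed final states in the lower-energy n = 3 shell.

4

E1 requires Δl = ±1, so l_f ∈ {0, 2}; with 0 ≤ l_f ≤ n_f−1 = 2, the allowed l_f values are {0, 2}.
For l_f = 0: m_f ∈ {m_i−1, m_i, m_i+1} ∩ [−0, 0] = {0} → 1 state.
For l_f = 2: m_f ∈ {m_i−1, m_i, m_i+1} ∩ [−2, 2] = {-1, 0, 1} → 3 states.
Total: 4.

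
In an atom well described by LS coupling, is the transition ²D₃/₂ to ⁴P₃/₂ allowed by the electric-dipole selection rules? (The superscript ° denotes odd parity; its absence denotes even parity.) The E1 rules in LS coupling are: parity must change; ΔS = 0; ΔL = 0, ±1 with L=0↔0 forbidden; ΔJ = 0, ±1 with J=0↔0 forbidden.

Parity must change: even → even — ✗.
ΔJ = 0, ±1 (not J=0↔0): J: 3/2 → 3/2, ΔJ = +0 — ✓.
ΔS = 0: S: 1/2 → 3/2 — ✗.
ΔL = 0, ±1 (not L=0↔0): L: 2 → 1, ΔL = -1 — ✓.
Rule(s) violated: parity, ΔS.

forbidden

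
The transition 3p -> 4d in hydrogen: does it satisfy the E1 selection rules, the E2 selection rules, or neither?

Δl = 2 − 1 = +1; l_i + l_f = 3.
E1 (Δl = ±1): satisfied.
E2 (Δl = 0,±2, l_i+l_f ≥ 2): not satisfied.

E1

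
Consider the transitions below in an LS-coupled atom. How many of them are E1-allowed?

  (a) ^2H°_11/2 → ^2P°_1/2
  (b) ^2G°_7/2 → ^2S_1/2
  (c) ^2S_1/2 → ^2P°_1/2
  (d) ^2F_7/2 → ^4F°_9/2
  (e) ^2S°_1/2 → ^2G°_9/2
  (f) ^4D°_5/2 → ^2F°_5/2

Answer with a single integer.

(a) forbidden (parity, ΔL, ΔJ fail)
(b) forbidden (ΔL, ΔJ fail)
(c) allowed
(d) forbidden (ΔS fails)
(e) forbidden (parity, ΔL, ΔJ fail)
(f) forbidden (parity, ΔS fail)
Total allowed: 1 of 6.

1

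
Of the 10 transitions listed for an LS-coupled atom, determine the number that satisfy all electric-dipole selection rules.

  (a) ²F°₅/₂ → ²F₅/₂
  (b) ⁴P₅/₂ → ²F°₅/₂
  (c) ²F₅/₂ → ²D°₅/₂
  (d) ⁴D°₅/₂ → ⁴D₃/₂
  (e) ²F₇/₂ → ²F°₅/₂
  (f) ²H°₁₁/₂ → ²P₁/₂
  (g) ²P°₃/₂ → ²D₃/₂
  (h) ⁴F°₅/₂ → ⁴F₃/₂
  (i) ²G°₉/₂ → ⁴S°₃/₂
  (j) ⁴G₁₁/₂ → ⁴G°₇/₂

(a) allowed
(b) forbidden (ΔS, ΔL fail)
(c) allowed
(d) allowed
(e) allowed
(f) forbidden (ΔL, ΔJ fail)
(g) allowed
(h) allowed
(i) forbidden (parity, ΔS, ΔL, ΔJ fail)
(j) forbidden (ΔJ fails)
Total allowed: 6 of 10.

6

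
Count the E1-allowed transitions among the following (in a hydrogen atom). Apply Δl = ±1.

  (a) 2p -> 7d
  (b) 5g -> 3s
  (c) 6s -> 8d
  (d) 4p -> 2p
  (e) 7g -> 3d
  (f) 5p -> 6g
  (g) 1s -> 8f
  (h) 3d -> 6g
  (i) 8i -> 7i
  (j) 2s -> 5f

1

(a) allowed
(b) forbidden — Δl = -4 (E1 requires Δl = ±1)
(c) forbidden — Δl = +2 (E1 requires Δl = ±1)
(d) forbidden — Δl = +0 (E1 requires Δl = ±1)
(e) forbidden — Δl = -2 (E1 requires Δl = ±1)
(f) forbidden — Δl = +3 (E1 requires Δl = ±1)
(g) forbidden — Δl = +3 (E1 requires Δl = ±1)
(h) forbidden — Δl = +2 (E1 requires Δl = ±1)
(i) forbidden — Δl = +0 (E1 requires Δl = ±1)
(j) forbidden — Δl = +3 (E1 requires Δl = ±1)
Total allowed: 1 of 10.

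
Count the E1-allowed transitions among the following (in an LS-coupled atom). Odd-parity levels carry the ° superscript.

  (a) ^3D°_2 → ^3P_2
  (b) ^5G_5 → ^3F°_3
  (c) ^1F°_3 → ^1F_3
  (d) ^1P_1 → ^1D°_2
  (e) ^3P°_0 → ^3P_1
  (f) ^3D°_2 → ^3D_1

(a) allowed
(b) forbidden (ΔS, ΔJ fail)
(c) allowed
(d) allowed
(e) allowed
(f) allowed
Total allowed: 5 of 6.

5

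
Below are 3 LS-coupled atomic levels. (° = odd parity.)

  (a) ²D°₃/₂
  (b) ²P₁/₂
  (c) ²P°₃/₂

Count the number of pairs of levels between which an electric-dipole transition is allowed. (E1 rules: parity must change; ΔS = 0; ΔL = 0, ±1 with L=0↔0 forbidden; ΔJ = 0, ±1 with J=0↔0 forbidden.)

2

(a)–(b): allowed.
(a)–(c): forbidden (parity).
(b)–(c): allowed.
Allowed pairs: 2 of 3.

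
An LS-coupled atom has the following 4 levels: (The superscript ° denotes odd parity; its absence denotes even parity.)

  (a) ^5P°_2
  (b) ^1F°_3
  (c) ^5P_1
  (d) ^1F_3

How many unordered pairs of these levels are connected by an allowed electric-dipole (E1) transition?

(a)–(b): forbidden (parity, ΔS, ΔL).
(a)–(c): allowed.
(a)–(d): forbidden (ΔS, ΔL).
(b)–(c): forbidden (ΔS, ΔL, ΔJ).
(b)–(d): allowed.
(c)–(d): forbidden (parity, ΔS, ΔL, ΔJ).
Allowed pairs: 2 of 6.

2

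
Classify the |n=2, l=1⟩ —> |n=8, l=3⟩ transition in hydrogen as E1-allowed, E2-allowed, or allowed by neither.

E2

Δl = 3 − 1 = +2; l_i + l_f = 4.
E1 (Δl = ±1): not satisfied.
E2 (Δl = 0,±2, l_i+l_f ≥ 2): satisfied.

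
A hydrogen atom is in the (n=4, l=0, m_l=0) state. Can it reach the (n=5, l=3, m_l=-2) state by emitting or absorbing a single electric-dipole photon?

forbidden

Initial l = 0, final l = 3, so Δl = +3. E1 requires Δl = ±1: fails.
m_l: 0 → -2 (Δm_l = -2). |Δm_l| ≤ 1 fails.
The transition is electric-dipole forbidden.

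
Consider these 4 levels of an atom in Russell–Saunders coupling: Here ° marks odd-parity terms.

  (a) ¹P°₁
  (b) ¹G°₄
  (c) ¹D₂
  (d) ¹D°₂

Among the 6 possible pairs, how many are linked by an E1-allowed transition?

2

(a)–(b): forbidden (parity, ΔL, ΔJ).
(a)–(c): allowed.
(a)–(d): forbidden (parity).
(b)–(c): forbidden (ΔL, ΔJ).
(b)–(d): forbidden (parity, ΔL, ΔJ).
(c)–(d): allowed.
Allowed pairs: 2 of 6.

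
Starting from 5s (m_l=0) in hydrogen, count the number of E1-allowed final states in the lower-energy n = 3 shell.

3

E1 requires Δl = ±1, so l_f ∈ {-1, 1}; with 0 ≤ l_f ≤ n_f−1 = 2, the allowed l_f values are {1}.
For l_f = 1: m_f ∈ {m_i−1, m_i, m_i+1} ∩ [−1, 1] = {-1, 0, 1} → 3 states.
Total: 3.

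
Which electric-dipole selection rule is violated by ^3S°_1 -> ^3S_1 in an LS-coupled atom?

the L=0 ↔ L=0 exclusion

Parity must change: odd → even — satisfied.
ΔJ = 0, ±1 (not J=0↔0): J: 1 → 1, ΔJ = +0 — satisfied.
ΔS = 0: S: 1 → 1 — satisfied.
ΔL = 0, ±1 (not L=0↔0): L: 0 → 0, ΔL = +0 — violated.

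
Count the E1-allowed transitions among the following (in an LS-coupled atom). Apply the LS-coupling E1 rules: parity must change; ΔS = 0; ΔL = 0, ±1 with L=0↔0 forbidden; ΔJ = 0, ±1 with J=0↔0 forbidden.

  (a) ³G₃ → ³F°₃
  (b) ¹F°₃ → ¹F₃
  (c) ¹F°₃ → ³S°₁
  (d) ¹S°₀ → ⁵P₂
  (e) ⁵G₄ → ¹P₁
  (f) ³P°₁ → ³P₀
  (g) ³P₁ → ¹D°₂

(a) allowed
(b) allowed
(c) forbidden (parity, ΔS, ΔL, ΔJ fail)
(d) forbidden (ΔS, ΔJ fail)
(e) forbidden (parity, ΔS, ΔL, ΔJ fail)
(f) allowed
(g) forbidden (ΔS fails)
Total allowed: 3 of 7.

3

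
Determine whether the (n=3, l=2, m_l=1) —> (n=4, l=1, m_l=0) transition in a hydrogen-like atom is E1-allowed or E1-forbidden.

Initial l = 2, final l = 1, so Δl = -1. E1 requires Δl = ±1: passes.
Δm_l = 0 − (1) = -1. E1 requires Δm_l = 0, ±1: passes.
All E1 selection rules are satisfied.

allowed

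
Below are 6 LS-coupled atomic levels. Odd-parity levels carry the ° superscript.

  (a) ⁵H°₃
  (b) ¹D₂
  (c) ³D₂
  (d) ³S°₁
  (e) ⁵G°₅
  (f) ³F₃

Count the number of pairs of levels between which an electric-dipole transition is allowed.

(a)–(b): forbidden (ΔS, ΔL).
(a)–(c): forbidden (ΔS, ΔL).
(a)–(d): forbidden (parity, ΔS, ΔL, ΔJ).
(a)–(e): forbidden (parity, ΔJ).
(a)–(f): forbidden (ΔS, ΔL).
(b)–(c): forbidden (parity, ΔS).
(b)–(d): forbidden (ΔS, ΔL).
(b)–(e): forbidden (ΔS, ΔL, ΔJ).
(b)–(f): forbidden (parity, ΔS).
(c)–(d): forbidden (ΔL).
(c)–(e): forbidden (ΔS, ΔL, ΔJ).
(c)–(f): forbidden (parity).
(d)–(e): forbidden (parity, ΔS, ΔL, ΔJ).
(d)–(f): forbidden (ΔL, ΔJ).
(e)–(f): forbidden (ΔS, ΔJ).
Allowed pairs: 0 of 15.

0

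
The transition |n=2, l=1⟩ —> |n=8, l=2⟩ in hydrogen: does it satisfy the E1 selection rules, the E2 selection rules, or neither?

Δl = 2 − 1 = +1; l_i + l_f = 3.
E1 (Δl = ±1): satisfied.
E2 (Δl = 0,±2, l_i+l_f ≥ 2): not satisfied.

E1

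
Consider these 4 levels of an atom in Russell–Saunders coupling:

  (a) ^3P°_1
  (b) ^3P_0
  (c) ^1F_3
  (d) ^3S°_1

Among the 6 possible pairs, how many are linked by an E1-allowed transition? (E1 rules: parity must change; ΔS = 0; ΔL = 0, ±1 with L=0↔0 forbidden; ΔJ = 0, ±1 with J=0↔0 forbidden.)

2

(a)–(b): allowed.
(a)–(c): forbidden (ΔS, ΔL, ΔJ).
(a)–(d): forbidden (parity).
(b)–(c): forbidden (parity, ΔS, ΔL, ΔJ).
(b)–(d): allowed.
(c)–(d): forbidden (ΔS, ΔL, ΔJ).
Allowed pairs: 2 of 6.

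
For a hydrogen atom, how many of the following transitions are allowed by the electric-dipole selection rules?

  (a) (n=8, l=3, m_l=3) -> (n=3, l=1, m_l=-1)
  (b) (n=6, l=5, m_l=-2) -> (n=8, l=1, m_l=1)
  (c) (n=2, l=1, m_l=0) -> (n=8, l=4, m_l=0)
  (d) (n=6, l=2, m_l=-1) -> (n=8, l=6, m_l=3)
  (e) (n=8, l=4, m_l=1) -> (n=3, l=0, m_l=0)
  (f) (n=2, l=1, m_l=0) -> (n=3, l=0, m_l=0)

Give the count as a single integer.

(a) forbidden — Δl = -2 (E1 requires Δl = ±1); Δm_l = -4 (E1 requires Δm_l = 0, ±1)
(b) forbidden — Δl = -4 (E1 requires Δl = ±1); Δm_l = +3 (E1 requires Δm_l = 0, ±1)
(c) forbidden — Δl = +3 (E1 requires Δl = ±1)
(d) forbidden — Δl = +4 (E1 requires Δl = ±1); Δm_l = +4 (E1 requires Δm_l = 0, ±1)
(e) forbidden — Δl = -4 (E1 requires Δl = ±1)
(f) allowed
Total allowed: 1 of 6.

1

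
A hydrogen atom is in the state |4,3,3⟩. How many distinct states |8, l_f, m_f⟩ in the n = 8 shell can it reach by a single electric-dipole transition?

E1 requires Δl = ±1, so l_f ∈ {2, 4}; with 0 ≤ l_f ≤ n_f−1 = 7, the allowed l_f values are {2, 4}.
For l_f = 2: m_f ∈ {m_i−1, m_i, m_i+1} ∩ [−2, 2] = {2} → 1 state.
For l_f = 4: m_f ∈ {m_i−1, m_i, m_i+1} ∩ [−4, 4] = {2, 3, 4} → 3 states.
Total: 4.

4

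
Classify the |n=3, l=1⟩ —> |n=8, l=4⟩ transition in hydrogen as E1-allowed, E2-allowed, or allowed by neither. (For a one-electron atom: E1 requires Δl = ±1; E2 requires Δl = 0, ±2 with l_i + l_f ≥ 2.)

Δl = 4 − 1 = +3; l_i + l_f = 5.
E1 (Δl = ±1): not satisfied.
E2 (Δl = 0,±2, l_i+l_f ≥ 2): not satisfied.

neither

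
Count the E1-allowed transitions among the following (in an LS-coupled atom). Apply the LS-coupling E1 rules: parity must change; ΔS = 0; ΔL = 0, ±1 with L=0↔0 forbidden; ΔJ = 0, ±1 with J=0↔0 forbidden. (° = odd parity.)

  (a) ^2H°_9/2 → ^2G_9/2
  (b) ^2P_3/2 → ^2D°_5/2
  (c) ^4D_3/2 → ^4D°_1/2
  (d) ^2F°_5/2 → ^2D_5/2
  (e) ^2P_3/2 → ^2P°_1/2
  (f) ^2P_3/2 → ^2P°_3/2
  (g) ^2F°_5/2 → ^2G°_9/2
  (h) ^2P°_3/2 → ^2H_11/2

6

(a) allowed
(b) allowed
(c) allowed
(d) allowed
(e) allowed
(f) allowed
(g) forbidden (parity, ΔJ fail)
(h) forbidden (ΔL, ΔJ fail)
Total allowed: 6 of 8.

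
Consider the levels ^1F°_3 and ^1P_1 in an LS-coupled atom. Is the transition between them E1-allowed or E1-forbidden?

forbidden

Reading off the term symbols: S 0→0, L 3→1, J 3→1, parity odd→even.
ΔJ = 0, ±1 (not J=0↔0): J: 3 → 1, ΔJ = -2 — fails.
ΔS = 0: S: 0 → 0 — ok.
Parity must change: odd → even — ok.
ΔL = 0, ±1 (not L=0↔0): L: 3 → 1, ΔL = -2 — fails.
Rule(s) violated: ΔL, ΔJ.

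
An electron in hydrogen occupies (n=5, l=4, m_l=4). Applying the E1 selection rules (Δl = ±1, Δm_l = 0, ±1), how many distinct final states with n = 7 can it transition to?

4

E1 requires Δl = ±1, so l_f ∈ {3, 5}; with 0 ≤ l_f ≤ n_f−1 = 6, the allowed l_f values are {3, 5}.
For l_f = 3: m_f ∈ {m_i−1, m_i, m_i+1} ∩ [−3, 3] = {3} → 1 state.
For l_f = 5: m_f ∈ {m_i−1, m_i, m_i+1} ∩ [−5, 5] = {3, 4, 5} → 3 states.
Total: 4.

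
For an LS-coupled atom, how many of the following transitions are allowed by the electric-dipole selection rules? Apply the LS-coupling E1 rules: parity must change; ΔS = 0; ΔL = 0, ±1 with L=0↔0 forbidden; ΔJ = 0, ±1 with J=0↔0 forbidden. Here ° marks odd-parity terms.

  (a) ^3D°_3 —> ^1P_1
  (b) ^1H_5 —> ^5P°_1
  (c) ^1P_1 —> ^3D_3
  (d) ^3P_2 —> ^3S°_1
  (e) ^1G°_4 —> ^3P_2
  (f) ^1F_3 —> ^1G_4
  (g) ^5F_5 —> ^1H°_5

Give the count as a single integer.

(a) forbidden (ΔS, ΔJ fail)
(b) forbidden (ΔS, ΔL, ΔJ fail)
(c) forbidden (parity, ΔS, ΔJ fail)
(d) allowed
(e) forbidden (ΔS, ΔL, ΔJ fail)
(f) forbidden (parity fails)
(g) forbidden (ΔS, ΔL fail)
Total allowed: 1 of 7.

1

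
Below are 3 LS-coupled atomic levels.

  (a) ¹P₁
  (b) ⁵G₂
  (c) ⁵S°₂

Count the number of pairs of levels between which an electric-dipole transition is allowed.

0

(a)–(b): forbidden (parity, ΔS, ΔL).
(a)–(c): forbidden (ΔS).
(b)–(c): forbidden (ΔL).
Allowed pairs: 0 of 3.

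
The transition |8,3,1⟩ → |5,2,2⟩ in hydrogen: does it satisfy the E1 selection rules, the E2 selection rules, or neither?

E1

Δl = 2 − 3 = -1; l_i + l_f = 5.
Δm_l = +1.
E1 (Δl = ±1, |Δm_l| ≤ 1): satisfied.
E2 (Δl = 0,±2, l_i+l_f ≥ 2, |Δm_l| ≤ 2): not satisfied.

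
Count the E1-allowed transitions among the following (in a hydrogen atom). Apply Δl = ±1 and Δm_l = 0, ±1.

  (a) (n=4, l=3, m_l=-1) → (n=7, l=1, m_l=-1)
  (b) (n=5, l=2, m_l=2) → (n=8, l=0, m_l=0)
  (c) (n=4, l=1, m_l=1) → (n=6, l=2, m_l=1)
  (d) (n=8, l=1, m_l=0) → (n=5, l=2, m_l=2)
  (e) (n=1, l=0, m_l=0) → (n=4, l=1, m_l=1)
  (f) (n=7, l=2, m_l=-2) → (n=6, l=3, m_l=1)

2

(a) forbidden — Δl = -2 (E1 requires Δl = ±1)
(b) forbidden — Δl = -2 (E1 requires Δl = ±1); Δm_l = -2 (E1 requires Δm_l = 0, ±1)
(c) allowed
(d) forbidden — Δm_l = +2 (E1 requires Δm_l = 0, ±1)
(e) allowed
(f) forbidden — Δm_l = +3 (E1 requires Δm_l = 0, ±1)
Total allowed: 2 of 6.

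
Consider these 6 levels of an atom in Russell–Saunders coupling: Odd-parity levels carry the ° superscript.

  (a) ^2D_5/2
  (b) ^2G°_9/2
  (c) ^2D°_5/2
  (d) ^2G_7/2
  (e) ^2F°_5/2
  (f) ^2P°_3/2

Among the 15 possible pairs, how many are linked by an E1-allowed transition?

5

(a)–(b): forbidden (ΔL, ΔJ).
(a)–(c): allowed.
(a)–(d): forbidden (parity, ΔL).
(a)–(e): allowed.
(a)–(f): allowed.
(b)–(c): forbidden (parity, ΔL, ΔJ).
(b)–(d): allowed.
(b)–(e): forbidden (parity, ΔJ).
(b)–(f): forbidden (parity, ΔL, ΔJ).
(c)–(d): forbidden (ΔL).
(c)–(e): forbidden (parity).
(c)–(f): forbidden (parity).
(d)–(e): allowed.
(d)–(f): forbidden (ΔL, ΔJ).
(e)–(f): forbidden (parity, ΔL).
Allowed pairs: 5 of 15.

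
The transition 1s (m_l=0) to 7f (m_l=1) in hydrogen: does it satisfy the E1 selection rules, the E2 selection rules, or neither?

neither

Δl = 3 − 0 = +3; l_i + l_f = 3.
Δm_l = +1.
E1 (Δl = ±1, |Δm_l| ≤ 1): not satisfied.
E2 (Δl = 0,±2, l_i+l_f ≥ 2, |Δm_l| ≤ 2): not satisfied.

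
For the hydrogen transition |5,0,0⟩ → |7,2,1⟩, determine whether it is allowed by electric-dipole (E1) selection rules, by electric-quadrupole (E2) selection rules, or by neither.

E2

Δl = 2 − 0 = +2; l_i + l_f = 2.
Δm_l = +1.
E1 (Δl = ±1, |Δm_l| ≤ 1): not satisfied.
E2 (Δl = 0,±2, l_i+l_f ≥ 2, |Δm_l| ≤ 2): satisfied.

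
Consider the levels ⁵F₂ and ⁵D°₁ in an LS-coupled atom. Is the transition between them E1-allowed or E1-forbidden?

allowed

Reading off the term symbols: S 2→2, L 3→2, J 2→1, parity even→odd.
Parity must change: even → odd — passes.
ΔS = 0: S: 2 → 2 — passes.
ΔL = 0, ±1 (not L=0↔0): L: 3 → 2, ΔL = -1 — passes.
ΔJ = 0, ±1 (not J=0↔0): J: 2 → 1, ΔJ = -1 — passes.
All four E1 rules are satisfied.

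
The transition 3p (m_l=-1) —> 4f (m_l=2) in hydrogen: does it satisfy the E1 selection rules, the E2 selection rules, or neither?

neither

Δl = 3 − 1 = +2; l_i + l_f = 4.
Δm_l = +3.
E1 (Δl = ±1, |Δm_l| ≤ 1): not satisfied.
E2 (Δl = 0,±2, l_i+l_f ≥ 2, |Δm_l| ≤ 2): not satisfied.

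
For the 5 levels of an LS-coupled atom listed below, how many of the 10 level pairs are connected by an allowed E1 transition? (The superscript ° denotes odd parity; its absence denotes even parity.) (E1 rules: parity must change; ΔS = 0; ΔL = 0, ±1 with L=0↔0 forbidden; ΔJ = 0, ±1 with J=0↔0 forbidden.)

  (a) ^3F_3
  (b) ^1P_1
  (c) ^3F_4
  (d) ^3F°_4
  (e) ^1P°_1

(a)–(b): forbidden (parity, ΔS, ΔL, ΔJ).
(a)–(c): forbidden (parity).
(a)–(d): allowed.
(a)–(e): forbidden (ΔS, ΔL, ΔJ).
(b)–(c): forbidden (parity, ΔS, ΔL, ΔJ).
(b)–(d): forbidden (ΔS, ΔL, ΔJ).
(b)–(e): allowed.
(c)–(d): allowed.
(c)–(e): forbidden (ΔS, ΔL, ΔJ).
(d)–(e): forbidden (parity, ΔS, ΔL, ΔJ).
Allowed pairs: 3 of 10.

3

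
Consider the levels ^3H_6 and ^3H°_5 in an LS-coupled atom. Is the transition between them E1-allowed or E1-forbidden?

Parity must change: even → odd — passes.
ΔS = 0: S: 1 → 1 — passes.
ΔL = 0, ±1 (not L=0↔0): L: 5 → 5, ΔL = +0 — passes.
ΔJ = 0, ±1 (not J=0↔0): J: 6 → 5, ΔJ = -1 — passes.
All four E1 rules are satisfied.

allowed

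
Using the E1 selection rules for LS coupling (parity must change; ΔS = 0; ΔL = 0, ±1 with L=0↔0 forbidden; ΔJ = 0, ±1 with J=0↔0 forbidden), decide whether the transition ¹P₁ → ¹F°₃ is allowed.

forbidden

Parity must change: even → odd — satisfied.
ΔS = 0: S: 0 → 0 — satisfied.
ΔL = 0, ±1 (not L=0↔0): L: 1 → 3, ΔL = +2 — violated.
ΔJ = 0, ±1 (not J=0↔0): J: 1 → 3, ΔJ = +2 — violated.
Rule(s) violated: ΔL, ΔJ.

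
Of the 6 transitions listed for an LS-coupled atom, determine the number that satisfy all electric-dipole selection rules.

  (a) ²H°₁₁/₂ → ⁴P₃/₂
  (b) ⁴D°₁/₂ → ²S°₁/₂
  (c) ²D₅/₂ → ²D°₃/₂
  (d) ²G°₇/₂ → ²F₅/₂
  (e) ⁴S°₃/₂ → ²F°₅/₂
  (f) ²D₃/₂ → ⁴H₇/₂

2

(a) forbidden (ΔS, ΔL, ΔJ fail)
(b) forbidden (parity, ΔS, ΔL fail)
(c) allowed
(d) allowed
(e) forbidden (parity, ΔS, ΔL fail)
(f) forbidden (parity, ΔS, ΔL, ΔJ fail)
Total allowed: 2 of 6.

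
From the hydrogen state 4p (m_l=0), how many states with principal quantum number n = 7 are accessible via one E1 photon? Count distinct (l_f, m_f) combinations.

4

E1 requires Δl = ±1, so l_f ∈ {0, 2}; with 0 ≤ l_f ≤ n_f−1 = 6, the allowed l_f values are {0, 2}.
For l_f = 0: m_f ∈ {m_i−1, m_i, m_i+1} ∩ [−0, 0] = {0} → 1 state.
For l_f = 2: m_f ∈ {m_i−1, m_i, m_i+1} ∩ [−2, 2] = {-1, 0, 1} → 3 states.
Total: 4.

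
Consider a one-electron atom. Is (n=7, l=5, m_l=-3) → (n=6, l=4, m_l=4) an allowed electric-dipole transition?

Initial l = 5, final l = 4, so Δl = -1. E1 requires Δl = ±1: satisfied.
m_l: -3 → 4 (Δm_l = +7). |Δm_l| ≤ 1 violated.
The transition is electric-dipole forbidden.

forbidden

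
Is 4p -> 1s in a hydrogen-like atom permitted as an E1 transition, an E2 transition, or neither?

E1

Δl = 0 − 1 = -1; l_i + l_f = 1.
E1 (Δl = ±1): satisfied.
E2 (Δl = 0,±2, l_i+l_f ≥ 2): not satisfied.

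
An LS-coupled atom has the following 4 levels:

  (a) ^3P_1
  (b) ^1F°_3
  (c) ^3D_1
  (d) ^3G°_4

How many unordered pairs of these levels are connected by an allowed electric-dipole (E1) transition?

0

(a)–(b): forbidden (ΔS, ΔL, ΔJ).
(a)–(c): forbidden (parity).
(a)–(d): forbidden (ΔL, ΔJ).
(b)–(c): forbidden (ΔS, ΔJ).
(b)–(d): forbidden (parity, ΔS).
(c)–(d): forbidden (ΔL, ΔJ).
Allowed pairs: 0 of 6.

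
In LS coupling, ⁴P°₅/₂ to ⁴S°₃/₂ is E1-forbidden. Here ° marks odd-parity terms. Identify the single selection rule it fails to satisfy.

parity

ΔL = 0, ±1 (not L=0↔0): L: 1 → 0, ΔL = -1 — satisfied.
ΔS = 0: S: 3/2 → 3/2 — satisfied.
ΔJ = 0, ±1 (not J=0↔0): J: 5/2 → 3/2, ΔJ = -1 — satisfied.
Parity must change: odd → odd — violated.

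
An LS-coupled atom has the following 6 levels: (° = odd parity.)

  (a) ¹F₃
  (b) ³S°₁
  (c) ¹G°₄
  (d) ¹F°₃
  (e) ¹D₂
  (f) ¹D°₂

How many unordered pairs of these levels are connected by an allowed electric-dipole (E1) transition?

(a)–(b): forbidden (ΔS, ΔL, ΔJ).
(a)–(c): allowed.
(a)–(d): allowed.
(a)–(e): forbidden (parity).
(a)–(f): allowed.
(b)–(c): forbidden (parity, ΔS, ΔL, ΔJ).
(b)–(d): forbidden (parity, ΔS, ΔL, ΔJ).
(b)–(e): forbidden (ΔS, ΔL).
(b)–(f): forbidden (parity, ΔS, ΔL).
(c)–(d): forbidden (parity).
(c)–(e): forbidden (ΔL, ΔJ).
(c)–(f): forbidden (parity, ΔL, ΔJ).
(d)–(e): allowed.
(d)–(f): forbidden (parity).
(e)–(f): allowed.
Allowed pairs: 5 of 15.

5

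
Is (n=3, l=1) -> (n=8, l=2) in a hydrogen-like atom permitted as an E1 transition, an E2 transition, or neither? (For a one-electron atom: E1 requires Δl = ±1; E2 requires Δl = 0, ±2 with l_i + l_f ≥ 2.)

Δl = 2 − 1 = +1; l_i + l_f = 3.
E1 (Δl = ±1): satisfied.
E2 (Δl = 0,±2, l_i+l_f ≥ 2): not satisfied.

E1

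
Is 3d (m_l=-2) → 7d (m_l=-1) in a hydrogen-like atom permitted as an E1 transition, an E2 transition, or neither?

Δl = 2 − 2 = +0; l_i + l_f = 4.
Δm_l = +1.
E1 (Δl = ±1, |Δm_l| ≤ 1): not satisfied.
E2 (Δl = 0,±2, l_i+l_f ≥ 2, |Δm_l| ≤ 2): satisfied.

E2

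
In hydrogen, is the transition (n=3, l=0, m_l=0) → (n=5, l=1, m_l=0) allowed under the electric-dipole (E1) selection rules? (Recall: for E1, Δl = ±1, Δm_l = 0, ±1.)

Initial l = 0, final l = 1, so Δl = +1. E1 requires Δl = ±1: passes.
m_l: 0 → 0 (Δm_l = +0). |Δm_l| ≤ 1 passes.
All E1 selection rules are satisfied.

allowed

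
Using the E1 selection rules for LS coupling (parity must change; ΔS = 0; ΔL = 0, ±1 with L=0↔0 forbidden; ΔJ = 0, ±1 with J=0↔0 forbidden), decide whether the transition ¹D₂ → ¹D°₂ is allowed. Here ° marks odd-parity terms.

ΔL = 0, ±1 (not L=0↔0): L: 2 → 2, ΔL = +0 — satisfied.
ΔS = 0: S: 0 → 0 — satisfied.
ΔJ = 0, ±1 (not J=0↔0): J: 2 → 2, ΔJ = +0 — satisfied.
Parity must change: even → odd — satisfied.
All four E1 rules are satisfied.

allowed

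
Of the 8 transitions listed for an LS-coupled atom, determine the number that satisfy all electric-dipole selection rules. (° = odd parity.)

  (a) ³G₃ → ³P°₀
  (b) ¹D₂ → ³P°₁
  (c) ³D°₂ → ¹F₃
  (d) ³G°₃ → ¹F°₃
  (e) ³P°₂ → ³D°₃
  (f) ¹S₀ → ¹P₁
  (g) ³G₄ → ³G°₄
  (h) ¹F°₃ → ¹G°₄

1

(a) forbidden (ΔL, ΔJ fail)
(b) forbidden (ΔS fails)
(c) forbidden (ΔS fails)
(d) forbidden (parity, ΔS fail)
(e) forbidden (parity fails)
(f) forbidden (parity fails)
(g) allowed
(h) forbidden (parity fails)
Total allowed: 1 of 8.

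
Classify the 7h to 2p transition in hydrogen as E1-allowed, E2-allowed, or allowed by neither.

Δl = 1 − 5 = -4; l_i + l_f = 6.
E1 (Δl = ±1): not satisfied.
E2 (Δl = 0,±2, l_i+l_f ≥ 2): not satisfied.

neither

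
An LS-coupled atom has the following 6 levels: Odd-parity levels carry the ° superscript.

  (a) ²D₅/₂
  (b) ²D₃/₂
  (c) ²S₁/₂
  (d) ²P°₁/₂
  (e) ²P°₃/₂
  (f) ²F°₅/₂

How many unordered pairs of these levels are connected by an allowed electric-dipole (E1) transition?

(a)–(b): forbidden (parity).
(a)–(c): forbidden (parity, ΔL, ΔJ).
(a)–(d): forbidden (ΔJ).
(a)–(e): allowed.
(a)–(f): allowed.
(b)–(c): forbidden (parity, ΔL).
(b)–(d): allowed.
(b)–(e): allowed.
(b)–(f): allowed.
(c)–(d): allowed.
(c)–(e): allowed.
(c)–(f): forbidden (ΔL, ΔJ).
(d)–(e): forbidden (parity).
(d)–(f): forbidden (parity, ΔL, ΔJ).
(e)–(f): forbidden (parity, ΔL).
Allowed pairs: 7 of 15.

7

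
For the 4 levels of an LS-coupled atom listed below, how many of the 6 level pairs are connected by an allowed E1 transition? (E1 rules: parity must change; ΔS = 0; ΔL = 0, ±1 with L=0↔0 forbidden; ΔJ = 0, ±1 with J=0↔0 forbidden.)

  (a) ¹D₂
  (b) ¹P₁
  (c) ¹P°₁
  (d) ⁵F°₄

2

(a)–(b): forbidden (parity).
(a)–(c): allowed.
(a)–(d): forbidden (ΔS, ΔJ).
(b)–(c): allowed.
(b)–(d): forbidden (ΔS, ΔL, ΔJ).
(c)–(d): forbidden (parity, ΔS, ΔL, ΔJ).
Allowed pairs: 2 of 6.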